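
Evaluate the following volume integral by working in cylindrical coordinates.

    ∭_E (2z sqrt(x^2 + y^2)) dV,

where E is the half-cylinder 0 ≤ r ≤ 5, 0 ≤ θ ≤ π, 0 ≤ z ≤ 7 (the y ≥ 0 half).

In cylindrical coordinates, x = r cos(θ), y = r sin(θ), z = z, and dV = r dr dθ dz.

The integrand becomes 2r z, so

    ∭_E (2z sqrt(x^2 + y^2)) dV = ∫_{0}^{π} ∫_{0}^{5} ∫_{0}^{7} (2r z) · r dz dr dθ.

Inner (z): 49r^2.
Middle (r from 0 to 5): 6125/3.
Outer (θ): 6125π/3.

Therefore the triple integral equals 6125π/3.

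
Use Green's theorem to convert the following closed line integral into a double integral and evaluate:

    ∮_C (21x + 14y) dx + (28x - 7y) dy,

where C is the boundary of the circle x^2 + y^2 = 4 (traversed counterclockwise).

Green's theorem converts the closed line integral into a double integral over the enclosed region D:

    ∮_C P dx + Q dy = ∬_D (∂Q/∂x - ∂P/∂y) dA.

Here P = 21x + 14y, Q = 28x - 7y, so

    ∂Q/∂x = 28,    ∂P/∂y = 14,
    ∂Q/∂x - ∂P/∂y = 14.

D is the region x^2 + y^2 ≤ 4. Evaluating the double integral:

In polar coordinates (x = r cos θ, y = r sin θ, dA = r dr dθ) the integrand becomes 14, so

    ∬_D (14) dA = ∫_0^{2π} ∫_0^{2} (14) · r dr dθ.

Inner (r from 0 to 2): 28.
Outer (θ from 0 to 2π): 56π.

Therefore ∮_C P dx + Q dy = 56π.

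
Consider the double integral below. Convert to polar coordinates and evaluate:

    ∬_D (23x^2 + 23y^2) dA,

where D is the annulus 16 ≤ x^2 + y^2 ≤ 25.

The region D is 4 ≤ r ≤ 5, 0 ≤ θ ≤ 2π in polar coordinates, where x = r cos(θ), y = r sin(θ), and dA = r dr dθ.

Under the substitution, the integrand becomes 23r^2, so

    ∬_D (23x^2 + 23y^2) dA = ∫_{0}^{2π} ∫_{4}^{5} (23r^2) · r dr dθ.

Inner integral (in r): ∫_{4}^{5} (23r^2) · r dr = 8487/4.

Outer integral (in θ): ∫_{0}^{2π} (8487/4) dθ = 8487π/2.

Therefore ∬_D (23x^2 + 23y^2) dA = 8487π/2.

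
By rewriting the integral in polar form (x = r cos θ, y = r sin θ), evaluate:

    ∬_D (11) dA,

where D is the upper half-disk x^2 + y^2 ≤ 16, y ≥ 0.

The region D is 0 ≤ r ≤ 4, 0 ≤ θ ≤ π in polar coordinates, where x = r cos(θ), y = r sin(θ), and dA = r dr dθ.

Under the substitution, the integrand becomes 11, so

    ∬_D (11) dA = ∫_{0}^{π} ∫_{0}^{4} (11) · r dr dθ.

Inner integral (in r): ∫_{0}^{4} (11) · r dr = 88.

Outer integral (in θ): ∫_{0}^{π} (88) dθ = 88π.

Therefore ∬_D (11) dA = 88π.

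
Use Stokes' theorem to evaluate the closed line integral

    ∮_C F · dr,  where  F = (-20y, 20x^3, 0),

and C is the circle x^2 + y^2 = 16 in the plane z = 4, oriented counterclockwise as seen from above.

Let S be the flat disk x^2 + y^2 ≤ 16 in the plane z = 4, with upward unit normal n̂ = ẑ. By Stokes' theorem,

    ∮_C F · dr = ∬_S (∇ × F) · n̂ dS = ∬_D (curl F)_z dA,

where D is the disk x^2 + y^2 ≤ 16.

Compute the curl of F = (-20y, 20x^3, 0):
    (∇ × F)_x = ∂F_z/∂y - ∂F_y/∂z = 0,
    (∇ × F)_y = ∂F_x/∂z - ∂F_z/∂x = 0,
    (∇ × F)_z = ∂F_y/∂x - ∂F_x/∂y = 60x^2 + 20.

On z = 4, (curl F)_z = 60x^2 + 20.

Convert to polar (x = r cos θ, y = r sin θ, dA = r dr dθ); the integrand becomes 60r^2cos(θ)^2 + 20, so

    ∬_D (curl F)_z dA = ∫_0^{2π} ∫_0^{4} (60r^2cos(θ)^2 + 20) · r dr dθ.

Inner (r from 0 to 4): 3840cos(θ)^2 + 160.
Outer (θ from 0 to 2π): 4160π.

Therefore ∮_C F · dr = 4160π.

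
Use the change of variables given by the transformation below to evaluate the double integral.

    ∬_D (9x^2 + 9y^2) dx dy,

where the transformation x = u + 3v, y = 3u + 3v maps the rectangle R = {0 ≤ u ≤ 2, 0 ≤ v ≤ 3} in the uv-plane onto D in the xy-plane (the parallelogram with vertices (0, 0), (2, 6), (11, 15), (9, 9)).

Compute the Jacobian determinant of (x, y) with respect to (u, v):

    ∂(x,y)/∂(u,v) = | 1  3 | = (1)(3) - (3)(3) = -6.
                   | 3  3 |

Its absolute value is |J| = 6 (the area scaling factor).

Substituting x = u + 3v, y = 3u + 3v into the integrand,

    9x^2 + 9y^2 → 90u^2 + 216u v + 162v^2,

so the integral becomes

    ∬_R (90u^2 + 216u v + 162v^2) · |J| du dv = ∫_0^2 ∫_0^3 (540u^2 + 1296u v + 972v^2) dv du.

Inner (v): 1620u^2 + 5832u + 8748.
Outer (u): 33480.

Therefore ∬_D (9x^2 + 9y^2) dx dy = 33480.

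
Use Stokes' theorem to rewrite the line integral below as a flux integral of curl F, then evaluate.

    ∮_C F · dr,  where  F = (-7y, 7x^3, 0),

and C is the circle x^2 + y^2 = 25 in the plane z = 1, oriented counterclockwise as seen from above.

Let S be the flat disk x^2 + y^2 ≤ 25 in the plane z = 1, with upward unit normal n̂ = ẑ. By Stokes' theorem,

    ∮_C F · dr = ∬_S (∇ × F) · n̂ dS = ∬_D (curl F)_z dA,

where D is the disk x^2 + y^2 ≤ 25.

Compute the curl of F = (-7y, 7x^3, 0):
    (∇ × F)_x = ∂F_z/∂y - ∂F_y/∂z = 0,
    (∇ × F)_y = ∂F_x/∂z - ∂F_z/∂x = 0,
    (∇ × F)_z = ∂F_y/∂x - ∂F_x/∂y = 21x^2 + 7.

On z = 1, (curl F)_z = 21x^2 + 7.

Convert to polar (x = r cos θ, y = r sin θ, dA = r dr dθ); the integrand becomes 21r^2cos(θ)^2 + 7, so

    ∬_D (curl F)_z dA = ∫_0^{2π} ∫_0^{5} (21r^2cos(θ)^2 + 7) · r dr dθ.

Inner (r from 0 to 5): 13125cos(θ)^2/4 + 175/2.
Outer (θ from 0 to 2π): 13825π/4.

Therefore ∮_C F · dr = 13825π/4.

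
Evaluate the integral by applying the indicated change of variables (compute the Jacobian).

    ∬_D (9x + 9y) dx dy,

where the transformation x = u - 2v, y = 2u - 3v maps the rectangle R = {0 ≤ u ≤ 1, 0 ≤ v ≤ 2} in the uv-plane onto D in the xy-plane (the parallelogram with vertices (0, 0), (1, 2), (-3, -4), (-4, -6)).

Compute the Jacobian determinant of (x, y) with respect to (u, v):

    ∂(x,y)/∂(u,v) = | 1  -2 | = (1)(-3) - (-2)(2) = 1.
                   | 2  -3 |

Its absolute value is |J| = 1 (the area scaling factor).

Substituting x = u - 2v, y = 2u - 3v into the integrand,

    9x + 9y → 27u - 45v,

so the integral becomes

    ∬_R (27u - 45v) · |J| du dv = ∫_0^1 ∫_0^2 (27u - 45v) dv du.

Inner (v): 54u - 90.
Outer (u): -63.

Therefore ∬_D (9x + 9y) dx dy = -63.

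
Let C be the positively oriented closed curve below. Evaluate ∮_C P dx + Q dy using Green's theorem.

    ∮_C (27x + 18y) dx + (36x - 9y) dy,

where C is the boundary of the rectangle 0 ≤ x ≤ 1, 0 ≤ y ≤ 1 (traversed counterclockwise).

Green's theorem converts the closed line integral into a double integral over the enclosed region D:

    ∮_C P dx + Q dy = ∬_D (∂Q/∂x - ∂P/∂y) dA.

Here P = 27x + 18y, Q = 36x - 9y, so

    ∂Q/∂x = 36,    ∂P/∂y = 18,
    ∂Q/∂x - ∂P/∂y = 18.

D is the region 0 ≤ x ≤ 1, 0 ≤ y ≤ 1. Evaluating the double integral:

    ∬_D (18) dA = ∫_0^{1} ∫_0^{1} (18) dy dx.

Inner (y from 0 to 1): 18.
Outer (x from 0 to 1): 18.

Therefore ∮_C P dx + Q dy = 18.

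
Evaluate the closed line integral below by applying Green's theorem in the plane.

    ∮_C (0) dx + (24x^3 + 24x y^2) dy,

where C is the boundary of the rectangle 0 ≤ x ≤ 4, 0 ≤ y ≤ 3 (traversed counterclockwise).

Green's theorem converts the closed line integral into a double integral over the enclosed region D:

    ∮_C P dx + Q dy = ∬_D (∂Q/∂x - ∂P/∂y) dA.

Here P = 0, Q = 24x^3 + 24x y^2, so

    ∂Q/∂x = 72x^2 + 24y^2,    ∂P/∂y = 0,
    ∂Q/∂x - ∂P/∂y = 72x^2 + 24y^2.

D is the region 0 ≤ x ≤ 4, 0 ≤ y ≤ 3. Evaluating the double integral:

    ∬_D (72x^2 + 24y^2) dA = ∫_0^{4} ∫_0^{3} (72x^2 + 24y^2) dy dx.

Inner (y from 0 to 3): 216x^2 + 216.
Outer (x from 0 to 4): 5472.

Therefore ∮_C P dx + Q dy = 5472.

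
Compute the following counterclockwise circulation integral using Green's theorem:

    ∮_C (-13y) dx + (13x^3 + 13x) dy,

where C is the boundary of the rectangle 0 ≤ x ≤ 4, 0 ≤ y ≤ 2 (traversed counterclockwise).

Green's theorem converts the closed line integral into a double integral over the enclosed region D:

    ∮_C P dx + Q dy = ∬_D (∂Q/∂x - ∂P/∂y) dA.

Here P = -13y, Q = 13x^3 + 13x, so

    ∂Q/∂x = 39x^2 + 13,    ∂P/∂y = -13,
    ∂Q/∂x - ∂P/∂y = 39x^2 + 26.

D is the region 0 ≤ x ≤ 4, 0 ≤ y ≤ 2. Evaluating the double integral:

    ∬_D (39x^2 + 26) dA = ∫_0^{4} ∫_0^{2} (39x^2 + 26) dy dx.

Inner (y from 0 to 2): 78x^2 + 52.
Outer (x from 0 to 4): 1872.

Therefore ∮_C P dx + Q dy = 1872.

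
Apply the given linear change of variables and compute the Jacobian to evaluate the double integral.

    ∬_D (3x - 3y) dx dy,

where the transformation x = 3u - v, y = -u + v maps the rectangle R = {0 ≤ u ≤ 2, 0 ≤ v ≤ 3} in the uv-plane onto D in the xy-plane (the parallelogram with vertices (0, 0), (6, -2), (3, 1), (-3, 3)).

Compute the Jacobian determinant of (x, y) with respect to (u, v):

    ∂(x,y)/∂(u,v) = | 3  -1 | = (3)(1) - (-1)(-1) = 2.
                   | -1  1 |

Its absolute value is |J| = 2 (the area scaling factor).

Substituting x = 3u - v, y = -u + v into the integrand,

    3x - 3y → 12u - 6v,

so the integral becomes

    ∬_R (12u - 6v) · |J| du dv = ∫_0^2 ∫_0^3 (24u - 12v) dv du.

Inner (v): 72u - 54.
Outer (u): 36.

Therefore ∬_D (3x - 3y) dx dy = 36.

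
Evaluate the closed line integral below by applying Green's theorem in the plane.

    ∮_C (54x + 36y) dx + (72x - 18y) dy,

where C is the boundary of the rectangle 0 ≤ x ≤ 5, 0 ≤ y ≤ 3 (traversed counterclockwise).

Green's theorem converts the closed line integral into a double integral over the enclosed region D:

    ∮_C P dx + Q dy = ∬_D (∂Q/∂x - ∂P/∂y) dA.

Here P = 54x + 36y, Q = 72x - 18y, so

    ∂Q/∂x = 72,    ∂P/∂y = 36,
    ∂Q/∂x - ∂P/∂y = 36.

D is the region 0 ≤ x ≤ 5, 0 ≤ y ≤ 3. Evaluating the double integral:

    ∬_D (36) dA = ∫_0^{5} ∫_0^{3} (36) dy dx.

Inner (y from 0 to 3): 108.
Outer (x from 0 to 5): 540.

Therefore ∮_C P dx + Q dy = 540.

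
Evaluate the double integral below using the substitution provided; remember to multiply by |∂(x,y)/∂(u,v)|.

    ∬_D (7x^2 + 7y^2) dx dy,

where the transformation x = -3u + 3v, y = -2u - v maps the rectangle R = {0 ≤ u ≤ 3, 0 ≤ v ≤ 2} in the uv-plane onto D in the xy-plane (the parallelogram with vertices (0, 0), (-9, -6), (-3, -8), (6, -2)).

Compute the Jacobian determinant of (x, y) with respect to (u, v):

    ∂(x,y)/∂(u,v) = | -3  3 | = (-3)(-1) - (3)(-2) = 9.
                   | -2  -1 |

Its absolute value is |J| = 9 (the area scaling factor).

Substituting x = -3u + 3v, y = -2u - v into the integrand,

    7x^2 + 7y^2 → 91u^2 - 98u v + 70v^2,

so the integral becomes

    ∬_R (91u^2 - 98u v + 70v^2) · |J| du dv = ∫_0^3 ∫_0^2 (819u^2 - 882u v + 630v^2) dv du.

Inner (v): 1638u^2 - 1764u + 1680.
Outer (u): 11844.

Therefore ∬_D (7x^2 + 7y^2) dx dy = 11844.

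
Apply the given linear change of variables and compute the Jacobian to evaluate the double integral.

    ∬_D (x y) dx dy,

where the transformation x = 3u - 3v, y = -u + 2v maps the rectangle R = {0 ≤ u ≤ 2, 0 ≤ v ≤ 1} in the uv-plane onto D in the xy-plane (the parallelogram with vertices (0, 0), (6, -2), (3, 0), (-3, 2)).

Compute the Jacobian determinant of (x, y) with respect to (u, v):

    ∂(x,y)/∂(u,v) = | 3  -3 | = (3)(2) - (-3)(-1) = 3.
                   | -1  2 |

Its absolute value is |J| = 3 (the area scaling factor).

Substituting x = 3u - 3v, y = -u + 2v into the integrand,

    x y → -3u^2 + 9u v - 6v^2,

so the integral becomes

    ∬_R (-3u^2 + 9u v - 6v^2) · |J| du dv = ∫_0^2 ∫_0^1 (-9u^2 + 27u v - 18v^2) dv du.

Inner (v): -9u^2 + 27u/2 - 6.
Outer (u): -9.

Therefore ∬_D (x y) dx dy = -9.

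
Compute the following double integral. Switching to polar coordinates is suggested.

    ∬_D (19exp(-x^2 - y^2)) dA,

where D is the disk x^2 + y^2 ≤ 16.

The region D is 0 ≤ r ≤ 4, 0 ≤ θ ≤ 2π in polar coordinates, where x = r cos(θ), y = r sin(θ), and dA = r dr dθ.

Under the substitution, the integrand becomes 19exp(-r^2), so

    ∬_D (19exp(-x^2 - y^2)) dA = ∫_{0}^{2π} ∫_{0}^{4} (19exp(-r^2)) · r dr dθ.

Inner integral (in r): ∫_{0}^{4} (19exp(-r^2)) · r dr = 19/2 - 19exp(-16)/2.

Outer integral (in θ): ∫_{0}^{2π} (19/2 - 19exp(-16)/2) dθ = -19π exp(-16) + 19π.

Therefore ∬_D (19exp(-x^2 - y^2)) dA = -19π exp(-16) + 19π.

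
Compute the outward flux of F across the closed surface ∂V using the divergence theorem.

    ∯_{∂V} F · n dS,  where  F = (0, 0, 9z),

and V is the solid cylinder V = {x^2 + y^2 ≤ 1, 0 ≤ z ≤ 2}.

By the divergence theorem,

    ∯_{∂V} F · n dS = ∭_V (∇ · F) dV.

Compute the divergence:
    ∇ · F = ∂F_x/∂x + ∂F_y/∂y + ∂F_z/∂z = 0 + 0 + 9 = 9.

In cylindrical coordinates, x = r cos(θ), y = r sin(θ), z = z, dV = r dr dθ dz, with 0 ≤ r ≤ 1, 0 ≤ θ ≤ 2π, 0 ≤ z ≤ 2.

The integrand, after substitution and multiplying by the volume element, becomes (9) · r, so

    ∭_V (∇·F) dV = ∫_0^{2π} ∫_0^{1} ∫_0^{2} (9) · r dz dr dθ.

Inner (z from 0 to 2): 18r.
Middle (r from 0 to 1): 9.
Outer (θ from 0 to 2π): 18π.

Therefore ∯_{∂V} F · n dS = 18π.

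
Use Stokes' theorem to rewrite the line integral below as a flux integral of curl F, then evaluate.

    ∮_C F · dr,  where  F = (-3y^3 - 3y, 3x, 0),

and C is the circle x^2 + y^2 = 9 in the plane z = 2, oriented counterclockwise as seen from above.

Let S be the flat disk x^2 + y^2 ≤ 9 in the plane z = 2, with upward unit normal n̂ = ẑ. By Stokes' theorem,

    ∮_C F · dr = ∬_S (∇ × F) · n̂ dS = ∬_D (curl F)_z dA,

where D is the disk x^2 + y^2 ≤ 9.

Compute the curl of F = (-3y^3 - 3y, 3x, 0):
    (∇ × F)_x = ∂F_z/∂y - ∂F_y/∂z = 0,
    (∇ × F)_y = ∂F_x/∂z - ∂F_z/∂x = 0,
    (∇ × F)_z = ∂F_y/∂x - ∂F_x/∂y = 9y^2 + 6.

On z = 2, (curl F)_z = 9y^2 + 6.

Convert to polar (x = r cos θ, y = r sin θ, dA = r dr dθ); the integrand becomes 9r^2sin(θ)^2 + 6, so

    ∬_D (curl F)_z dA = ∫_0^{2π} ∫_0^{3} (9r^2sin(θ)^2 + 6) · r dr dθ.

Inner (r from 0 to 3): 729sin(θ)^2/4 + 27.
Outer (θ from 0 to 2π): 945π/4.

Therefore ∮_C F · dr = 945π/4.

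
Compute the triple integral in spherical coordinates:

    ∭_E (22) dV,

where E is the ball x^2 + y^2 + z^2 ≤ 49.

In spherical coordinates, x = ρ sin(φ) cos(θ), y = ρ sin(φ) sin(θ), z = ρ cos(φ), and dV = ρ^2 sin(φ) dρ dφ dθ.

The integrand becomes 22, so

    ∭_E (22) dV = ∫_{0}^{2π} ∫_{0}^{π} ∫_{0}^{7} (22) · ρ^2 sin(φ) dρ dφ dθ.

Inner (ρ): 7546sin(φ)/3.
Middle (φ): 15092/3.
Outer (θ): 30184π/3.

Therefore the triple integral equals 30184π/3.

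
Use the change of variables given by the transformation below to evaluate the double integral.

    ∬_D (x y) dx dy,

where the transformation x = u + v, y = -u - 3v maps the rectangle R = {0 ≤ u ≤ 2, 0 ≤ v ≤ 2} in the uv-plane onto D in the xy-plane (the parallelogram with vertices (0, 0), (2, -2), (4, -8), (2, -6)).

Compute the Jacobian determinant of (x, y) with respect to (u, v):

    ∂(x,y)/∂(u,v) = | 1  1 | = (1)(-3) - (1)(-1) = -2.
                   | -1  -3 |

Its absolute value is |J| = 2 (the area scaling factor).

Substituting x = u + v, y = -u - 3v into the integrand,

    x y → -u^2 - 4u v - 3v^2,

so the integral becomes

    ∬_R (-u^2 - 4u v - 3v^2) · |J| du dv = ∫_0^2 ∫_0^2 (-2u^2 - 8u v - 6v^2) dv du.

Inner (v): -4u^2 - 16u - 16.
Outer (u): -224/3.

Therefore ∬_D (x y) dx dy = -224/3.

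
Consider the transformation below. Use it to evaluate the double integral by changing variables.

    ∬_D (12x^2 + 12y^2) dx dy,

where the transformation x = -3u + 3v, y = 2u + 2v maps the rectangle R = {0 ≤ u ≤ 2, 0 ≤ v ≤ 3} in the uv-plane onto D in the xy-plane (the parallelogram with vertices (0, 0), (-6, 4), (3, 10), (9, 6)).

Compute the Jacobian determinant of (x, y) with respect to (u, v):

    ∂(x,y)/∂(u,v) = | -3  3 | = (-3)(2) - (3)(2) = -12.
                   | 2  2 |

Its absolute value is |J| = 12 (the area scaling factor).

Substituting x = -3u + 3v, y = 2u + 2v into the integrand,

    12x^2 + 12y^2 → 156u^2 - 120u v + 156v^2,

so the integral becomes

    ∬_R (156u^2 - 120u v + 156v^2) · |J| du dv = ∫_0^2 ∫_0^3 (1872u^2 - 1440u v + 1872v^2) dv du.

Inner (v): 5616u^2 - 6480u + 16848.
Outer (u): 35712.

Therefore ∬_D (12x^2 + 12y^2) dx dy = 35712.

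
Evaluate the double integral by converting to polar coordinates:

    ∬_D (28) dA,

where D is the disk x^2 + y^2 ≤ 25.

The region D is 0 ≤ r ≤ 5, 0 ≤ θ ≤ 2π in polar coordinates, where x = r cos(θ), y = r sin(θ), and dA = r dr dθ.

Under the substitution, the integrand becomes 28, so

    ∬_D (28) dA = ∫_{0}^{2π} ∫_{0}^{5} (28) · r dr dθ.

Inner integral (in r): ∫_{0}^{5} (28) · r dr = 350.

Outer integral (in θ): ∫_{0}^{2π} (350) dθ = 700π.

Therefore ∬_D (28) dA = 700π.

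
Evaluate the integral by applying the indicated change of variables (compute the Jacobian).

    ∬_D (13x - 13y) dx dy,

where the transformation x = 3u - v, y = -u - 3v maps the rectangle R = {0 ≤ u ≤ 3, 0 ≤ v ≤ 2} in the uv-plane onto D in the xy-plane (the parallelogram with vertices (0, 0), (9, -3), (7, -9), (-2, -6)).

Compute the Jacobian determinant of (x, y) with respect to (u, v):

    ∂(x,y)/∂(u,v) = | 3  -1 | = (3)(-3) - (-1)(-1) = -10.
                   | -1  -3 |

Its absolute value is |J| = 10 (the area scaling factor).

Substituting x = 3u - v, y = -u - 3v into the integrand,

    13x - 13y → 52u + 26v,

so the integral becomes

    ∬_R (52u + 26v) · |J| du dv = ∫_0^3 ∫_0^2 (520u + 260v) dv du.

Inner (v): 1040u + 520.
Outer (u): 6240.

Therefore ∬_D (13x - 13y) dx dy = 6240.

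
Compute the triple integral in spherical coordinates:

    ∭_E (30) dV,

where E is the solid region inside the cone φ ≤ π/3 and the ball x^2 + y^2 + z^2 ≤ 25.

In spherical coordinates, x = ρ sin(φ) cos(θ), y = ρ sin(φ) sin(θ), z = ρ cos(φ), and dV = ρ^2 sin(φ) dρ dφ dθ.

The integrand becomes 30, so

    ∭_E (30) dV = ∫_{0}^{2π} ∫_{0}^{π/3} ∫_{0}^{5} (30) · ρ^2 sin(φ) dρ dφ dθ.

Inner (ρ): 1250sin(φ).
Middle (φ): 625.
Outer (θ): 1250π.

Therefore the triple integral equals 1250π.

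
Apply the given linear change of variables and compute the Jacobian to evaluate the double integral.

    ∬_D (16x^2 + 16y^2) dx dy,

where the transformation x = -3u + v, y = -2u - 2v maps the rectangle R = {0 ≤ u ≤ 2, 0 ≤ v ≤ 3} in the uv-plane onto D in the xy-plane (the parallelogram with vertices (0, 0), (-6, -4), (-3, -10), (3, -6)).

Compute the Jacobian determinant of (x, y) with respect to (u, v):

    ∂(x,y)/∂(u,v) = | -3  1 | = (-3)(-2) - (1)(-2) = 8.
                   | -2  -2 |

Its absolute value is |J| = 8 (the area scaling factor).

Substituting x = -3u + v, y = -2u - 2v into the integrand,

    16x^2 + 16y^2 → 208u^2 + 32u v + 80v^2,

so the integral becomes

    ∬_R (208u^2 + 32u v + 80v^2) · |J| du dv = ∫_0^2 ∫_0^3 (1664u^2 + 256u v + 640v^2) dv du.

Inner (v): 4992u^2 + 1152u + 5760.
Outer (u): 27136.

Therefore ∬_D (16x^2 + 16y^2) dx dy = 27136.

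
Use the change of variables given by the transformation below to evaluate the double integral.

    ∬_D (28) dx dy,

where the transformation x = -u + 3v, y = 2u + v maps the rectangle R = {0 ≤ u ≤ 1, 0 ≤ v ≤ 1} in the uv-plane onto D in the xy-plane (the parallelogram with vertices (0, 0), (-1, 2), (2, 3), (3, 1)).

Compute the Jacobian determinant of (x, y) with respect to (u, v):

    ∂(x,y)/∂(u,v) = | -1  3 | = (-1)(1) - (3)(2) = -7.
                   | 2  1 |

Its absolute value is |J| = 7 (the area scaling factor).

Substituting x = -u + 3v, y = 2u + v into the integrand,

    28 → 28,

so the integral becomes

    ∬_R (28) · |J| du dv = ∫_0^1 ∫_0^1 (196) dv du.

Inner (v): 196.
Outer (u): 196.

Therefore ∬_D (28) dx dy = 196.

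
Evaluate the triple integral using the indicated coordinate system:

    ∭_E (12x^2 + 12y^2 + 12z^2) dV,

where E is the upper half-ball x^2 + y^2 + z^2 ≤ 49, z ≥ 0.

In spherical coordinates, x = ρ sin(φ) cos(θ), y = ρ sin(φ) sin(θ), z = ρ cos(φ), and dV = ρ^2 sin(φ) dρ dφ dθ.

The integrand becomes 12ρ^2, so

    ∭_E (12x^2 + 12y^2 + 12z^2) dV = ∫_{0}^{2π} ∫_{0}^{π/2} ∫_{0}^{7} (12ρ^2) · ρ^2 sin(φ) dρ dφ dθ.

Inner (ρ): 201684sin(φ)/5.
Middle (φ): 201684/5.
Outer (θ): 403368π/5.

Therefore the triple integral equals 403368π/5.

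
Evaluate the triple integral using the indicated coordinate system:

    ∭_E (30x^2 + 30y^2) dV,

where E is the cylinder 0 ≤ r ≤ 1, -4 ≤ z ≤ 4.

In cylindrical coordinates, x = r cos(θ), y = r sin(θ), z = z, and dV = r dr dθ dz.

The integrand becomes 30r^2, so

    ∭_E (30x^2 + 30y^2) dV = ∫_{0}^{2π} ∫_{0}^{1} ∫_{-4}^{4} (30r^2) · r dz dr dθ.

Inner (z): 240r^3.
Middle (r from 0 to 1): 60.
Outer (θ): 120π.

Therefore the triple integral equals 120π.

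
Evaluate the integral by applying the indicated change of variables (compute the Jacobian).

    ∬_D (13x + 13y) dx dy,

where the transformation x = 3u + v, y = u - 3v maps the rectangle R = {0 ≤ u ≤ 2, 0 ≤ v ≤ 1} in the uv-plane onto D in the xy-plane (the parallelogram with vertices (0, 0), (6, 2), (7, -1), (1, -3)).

Compute the Jacobian determinant of (x, y) with respect to (u, v):

    ∂(x,y)/∂(u,v) = | 3  1 | = (3)(-3) - (1)(1) = -10.
                   | 1  -3 |

Its absolute value is |J| = 10 (the area scaling factor).

Substituting x = 3u + v, y = u - 3v into the integrand,

    13x + 13y → 52u - 26v,

so the integral becomes

    ∬_R (52u - 26v) · |J| du dv = ∫_0^2 ∫_0^1 (520u - 260v) dv du.

Inner (v): 520u - 130.
Outer (u): 780.

Therefore ∬_D (13x + 13y) dx dy = 780.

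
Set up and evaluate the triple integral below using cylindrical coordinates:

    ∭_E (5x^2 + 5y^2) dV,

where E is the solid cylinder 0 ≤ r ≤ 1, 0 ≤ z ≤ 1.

In cylindrical coordinates, x = r cos(θ), y = r sin(θ), z = z, and dV = r dr dθ dz.

The integrand becomes 5r^2, so

    ∭_E (5x^2 + 5y^2) dV = ∫_{0}^{2π} ∫_{0}^{1} ∫_{0}^{1} (5r^2) · r dz dr dθ.

Inner (z): 5r^3.
Middle (r from 0 to 1): 5/4.
Outer (θ): 5π/2.

Therefore the triple integral equals 5π/2.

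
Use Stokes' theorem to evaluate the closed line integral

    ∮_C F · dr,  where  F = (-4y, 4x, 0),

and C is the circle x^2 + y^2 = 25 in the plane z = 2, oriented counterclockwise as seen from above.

Let S be the flat disk x^2 + y^2 ≤ 25 in the plane z = 2, with upward unit normal n̂ = ẑ. By Stokes' theorem,

    ∮_C F · dr = ∬_S (∇ × F) · n̂ dS = ∬_D (curl F)_z dA,

where D is the disk x^2 + y^2 ≤ 25.

Compute the curl of F = (-4y, 4x, 0):
    (∇ × F)_x = ∂F_z/∂y - ∂F_y/∂z = 0,
    (∇ × F)_y = ∂F_x/∂z - ∂F_z/∂x = 0,
    (∇ × F)_z = ∂F_y/∂x - ∂F_x/∂y = 8.

On z = 2, (curl F)_z = 8.

Convert to polar (x = r cos θ, y = r sin θ, dA = r dr dθ); the integrand becomes 8, so

    ∬_D (curl F)_z dA = ∫_0^{2π} ∫_0^{5} (8) · r dr dθ.

Inner (r from 0 to 5): 100.
Outer (θ from 0 to 2π): 200π.

Therefore ∮_C F · dr = 200π.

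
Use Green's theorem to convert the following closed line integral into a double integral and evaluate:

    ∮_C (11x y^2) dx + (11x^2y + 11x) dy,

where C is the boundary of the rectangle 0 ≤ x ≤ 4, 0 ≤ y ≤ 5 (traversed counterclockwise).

Green's theorem converts the closed line integral into a double integral over the enclosed region D:

    ∮_C P dx + Q dy = ∬_D (∂Q/∂x - ∂P/∂y) dA.

Here P = 11x y^2, Q = 11x^2y + 11x, so

    ∂Q/∂x = 22x y + 11,    ∂P/∂y = 22x y,
    ∂Q/∂x - ∂P/∂y = 11.

D is the region 0 ≤ x ≤ 4, 0 ≤ y ≤ 5. Evaluating the double integral:

    ∬_D (11) dA = ∫_0^{4} ∫_0^{5} (11) dy dx.

Inner (y from 0 to 5): 55.
Outer (x from 0 to 4): 220.

Therefore ∮_C P dx + Q dy = 220.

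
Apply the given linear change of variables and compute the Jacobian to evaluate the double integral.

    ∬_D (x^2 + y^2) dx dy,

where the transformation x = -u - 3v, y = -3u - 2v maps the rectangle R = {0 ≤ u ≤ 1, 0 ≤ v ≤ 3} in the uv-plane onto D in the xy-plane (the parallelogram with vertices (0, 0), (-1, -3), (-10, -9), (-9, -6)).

Compute the Jacobian determinant of (x, y) with respect to (u, v):

    ∂(x,y)/∂(u,v) = | -1  -3 | = (-1)(-2) - (-3)(-3) = -7.
                   | -3  -2 |

Its absolute value is |J| = 7 (the area scaling factor).

Substituting x = -u - 3v, y = -3u - 2v into the integrand,

    x^2 + y^2 → 10u^2 + 18u v + 13v^2,

so the integral becomes

    ∬_R (10u^2 + 18u v + 13v^2) · |J| du dv = ∫_0^1 ∫_0^3 (70u^2 + 126u v + 91v^2) dv du.

Inner (v): 210u^2 + 567u + 819.
Outer (u): 2345/2.

Therefore ∬_D (x^2 + y^2) dx dy = 2345/2.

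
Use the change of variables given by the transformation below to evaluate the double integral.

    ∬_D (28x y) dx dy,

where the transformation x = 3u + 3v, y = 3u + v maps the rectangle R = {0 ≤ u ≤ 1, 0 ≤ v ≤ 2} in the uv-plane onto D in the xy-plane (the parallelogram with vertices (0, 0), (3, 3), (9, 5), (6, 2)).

Compute the Jacobian determinant of (x, y) with respect to (u, v):

    ∂(x,y)/∂(u,v) = | 3  3 | = (3)(1) - (3)(3) = -6.
                   | 3  1 |

Its absolute value is |J| = 6 (the area scaling factor).

Substituting x = 3u + 3v, y = 3u + v into the integrand,

    28x y → 252u^2 + 336u v + 84v^2,

so the integral becomes

    ∬_R (252u^2 + 336u v + 84v^2) · |J| du dv = ∫_0^1 ∫_0^2 (1512u^2 + 2016u v + 504v^2) dv du.

Inner (v): 3024u^2 + 4032u + 1344.
Outer (u): 4368.

Therefore ∬_D (28x y) dx dy = 4368.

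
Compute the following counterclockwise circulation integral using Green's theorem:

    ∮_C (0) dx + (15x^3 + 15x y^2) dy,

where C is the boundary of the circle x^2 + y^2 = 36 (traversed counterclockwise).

Green's theorem converts the closed line integral into a double integral over the enclosed region D:

    ∮_C P dx + Q dy = ∬_D (∂Q/∂x - ∂P/∂y) dA.

Here P = 0, Q = 15x^3 + 15x y^2, so

    ∂Q/∂x = 45x^2 + 15y^2,    ∂P/∂y = 0,
    ∂Q/∂x - ∂P/∂y = 45x^2 + 15y^2.

D is the region x^2 + y^2 ≤ 36. Evaluating the double integral:

In polar coordinates (x = r cos θ, y = r sin θ, dA = r dr dθ) the integrand becomes 15r^2(cos(2θ) + 2), so

    ∬_D (45x^2 + 15y^2) dA = ∫_0^{2π} ∫_0^{6} (15r^2(cos(2θ) + 2)) · r dr dθ.

Inner (r from 0 to 6): 4860cos(2θ) + 9720.
Outer (θ from 0 to 2π): 19440π.

Therefore ∮_C P dx + Q dy = 19440π.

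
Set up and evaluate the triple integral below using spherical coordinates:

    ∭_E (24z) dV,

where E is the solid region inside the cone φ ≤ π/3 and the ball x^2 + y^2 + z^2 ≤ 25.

In spherical coordinates, x = ρ sin(φ) cos(θ), y = ρ sin(φ) sin(θ), z = ρ cos(φ), and dV = ρ^2 sin(φ) dρ dφ dθ.

The integrand becomes 24ρ cos(φ), so

    ∭_E (24z) dV = ∫_{0}^{2π} ∫_{0}^{π/3} ∫_{0}^{5} (24ρ cos(φ)) · ρ^2 sin(φ) dρ dφ dθ.

Inner (ρ): 1875sin(2φ).
Middle (φ): 5625/4.
Outer (θ): 5625π/2.

Therefore the triple integral equals 5625π/2.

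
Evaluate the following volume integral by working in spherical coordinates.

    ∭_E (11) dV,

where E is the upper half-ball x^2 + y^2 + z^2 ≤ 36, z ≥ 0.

In spherical coordinates, x = ρ sin(φ) cos(θ), y = ρ sin(φ) sin(θ), z = ρ cos(φ), and dV = ρ^2 sin(φ) dρ dφ dθ.

The integrand becomes 11, so

    ∭_E (11) dV = ∫_{0}^{2π} ∫_{0}^{π/2} ∫_{0}^{6} (11) · ρ^2 sin(φ) dρ dφ dθ.

Inner (ρ): 792sin(φ).
Middle (φ): 792.
Outer (θ): 1584π.

Therefore the triple integral equals 1584π.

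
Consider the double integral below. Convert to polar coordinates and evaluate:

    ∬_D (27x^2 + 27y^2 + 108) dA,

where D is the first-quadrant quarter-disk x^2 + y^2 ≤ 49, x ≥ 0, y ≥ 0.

The region D is 0 ≤ r ≤ 7, 0 ≤ θ ≤ π/2 in polar coordinates, where x = r cos(θ), y = r sin(θ), and dA = r dr dθ.

Under the substitution, the integrand becomes 27r^2 + 108, so

    ∬_D (27x^2 + 27y^2 + 108) dA = ∫_{0}^{π/2} ∫_{0}^{7} (27r^2 + 108) · r dr dθ.

Inner integral (in r): ∫_{0}^{7} (27r^2 + 108) · r dr = 75411/4.

Outer integral (in θ): ∫_{0}^{π/2} (75411/4) dθ = 75411π/8.

Therefore ∬_D (27x^2 + 27y^2 + 108) dA = 75411π/8.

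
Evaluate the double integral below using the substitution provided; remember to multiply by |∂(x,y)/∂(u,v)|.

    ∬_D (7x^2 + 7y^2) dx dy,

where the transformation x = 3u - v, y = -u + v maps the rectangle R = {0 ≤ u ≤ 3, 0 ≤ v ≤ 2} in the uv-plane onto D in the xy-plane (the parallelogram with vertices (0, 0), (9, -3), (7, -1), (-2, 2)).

Compute the Jacobian determinant of (x, y) with respect to (u, v):

    ∂(x,y)/∂(u,v) = | 3  -1 | = (3)(1) - (-1)(-1) = 2.
                   | -1  1 |

Its absolute value is |J| = 2 (the area scaling factor).

Substituting x = 3u - v, y = -u + v into the integrand,

    7x^2 + 7y^2 → 70u^2 - 56u v + 14v^2,

so the integral becomes

    ∬_R (70u^2 - 56u v + 14v^2) · |J| du dv = ∫_0^3 ∫_0^2 (140u^2 - 112u v + 28v^2) dv du.

Inner (v): 280u^2 - 224u + 224/3.
Outer (u): 1736.

Therefore ∬_D (7x^2 + 7y^2) dx dy = 1736.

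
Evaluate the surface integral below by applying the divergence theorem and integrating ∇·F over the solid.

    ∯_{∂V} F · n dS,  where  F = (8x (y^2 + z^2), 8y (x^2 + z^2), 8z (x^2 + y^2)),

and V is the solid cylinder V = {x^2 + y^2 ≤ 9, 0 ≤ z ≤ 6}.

By the divergence theorem,

    ∯_{∂V} F · n dS = ∭_V (∇ · F) dV.

Compute the divergence:
    ∇ · F = ∂F_x/∂x + ∂F_y/∂y + ∂F_z/∂z = 8y^2 + 8z^2 + 8x^2 + 8z^2 + 8x^2 + 8y^2 = 16x^2 + 16y^2 + 16z^2.

In cylindrical coordinates, x = r cos(θ), y = r sin(θ), z = z, dV = r dr dθ dz, with 0 ≤ r ≤ 3, 0 ≤ θ ≤ 2π, 0 ≤ z ≤ 6.

The integrand, after substitution and multiplying by the volume element, becomes (16r^2 + 16z^2) · r, so

    ∭_V (∇·F) dV = ∫_0^{2π} ∫_0^{3} ∫_0^{6} (16r^2 + 16z^2) · r dz dr dθ.

Inner (z from 0 to 6): 96r (r^2 + 12).
Middle (r from 0 to 3): 7128.
Outer (θ from 0 to 2π): 14256π.

Therefore ∯_{∂V} F · n dS = 14256π.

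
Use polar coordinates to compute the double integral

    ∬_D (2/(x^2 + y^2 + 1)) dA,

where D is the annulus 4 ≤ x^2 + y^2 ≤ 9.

The region D is 2 ≤ r ≤ 3, 0 ≤ θ ≤ 2π in polar coordinates, where x = r cos(θ), y = r sin(θ), and dA = r dr dθ.

Under the substitution, the integrand becomes 2/(r^2 + 1), so

    ∬_D (2/(x^2 + y^2 + 1)) dA = ∫_{0}^{2π} ∫_{2}^{3} (2/(r^2 + 1)) · r dr dθ.

Inner integral (in r): ∫_{2}^{3} (2/(r^2 + 1)) · r dr = log(2).

Outer integral (in θ): ∫_{0}^{2π} (log(2)) dθ = 2π log(2).

Therefore ∬_D (2/(x^2 + y^2 + 1)) dA = 2π log(2).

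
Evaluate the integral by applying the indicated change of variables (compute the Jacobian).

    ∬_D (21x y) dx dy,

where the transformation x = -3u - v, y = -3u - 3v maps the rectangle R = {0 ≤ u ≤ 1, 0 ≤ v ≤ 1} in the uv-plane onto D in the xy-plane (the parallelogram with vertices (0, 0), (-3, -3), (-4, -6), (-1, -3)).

Compute the Jacobian determinant of (x, y) with respect to (u, v):

    ∂(x,y)/∂(u,v) = | -3  -1 | = (-3)(-3) - (-1)(-3) = 6.
                   | -3  -3 |

Its absolute value is |J| = 6 (the area scaling factor).

Substituting x = -3u - v, y = -3u - 3v into the integrand,

    21x y → 189u^2 + 252u v + 63v^2,

so the integral becomes

    ∬_R (189u^2 + 252u v + 63v^2) · |J| du dv = ∫_0^1 ∫_0^1 (1134u^2 + 1512u v + 378v^2) dv du.

Inner (v): 1134u^2 + 756u + 126.
Outer (u): 882.

Therefore ∬_D (21x y) dx dy = 882.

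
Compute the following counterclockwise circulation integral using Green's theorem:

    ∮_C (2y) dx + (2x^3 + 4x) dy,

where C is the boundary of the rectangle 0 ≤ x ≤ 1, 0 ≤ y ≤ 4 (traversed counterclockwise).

Green's theorem converts the closed line integral into a double integral over the enclosed region D:

    ∮_C P dx + Q dy = ∬_D (∂Q/∂x - ∂P/∂y) dA.

Here P = 2y, Q = 2x^3 + 4x, so

    ∂Q/∂x = 6x^2 + 4,    ∂P/∂y = 2,
    ∂Q/∂x - ∂P/∂y = 6x^2 + 2.

D is the region 0 ≤ x ≤ 1, 0 ≤ y ≤ 4. Evaluating the double integral:

    ∬_D (6x^2 + 2) dA = ∫_0^{1} ∫_0^{4} (6x^2 + 2) dy dx.

Inner (y from 0 to 4): 24x^2 + 8.
Outer (x from 0 to 1): 16.

Therefore ∮_C P dx + Q dy = 16.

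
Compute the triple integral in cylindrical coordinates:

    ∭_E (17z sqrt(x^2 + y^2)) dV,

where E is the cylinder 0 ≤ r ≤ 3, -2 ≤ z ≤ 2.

In cylindrical coordinates, x = r cos(θ), y = r sin(θ), z = z, and dV = r dr dθ dz.

The integrand becomes 17r z, so

    ∭_E (17z sqrt(x^2 + y^2)) dV = ∫_{0}^{2π} ∫_{0}^{3} ∫_{-2}^{2} (17r z) · r dz dr dθ.

Inner (z): 0.
Middle (r from 0 to 3): 0.
Outer (θ): 0.

Therefore the triple integral equals 0.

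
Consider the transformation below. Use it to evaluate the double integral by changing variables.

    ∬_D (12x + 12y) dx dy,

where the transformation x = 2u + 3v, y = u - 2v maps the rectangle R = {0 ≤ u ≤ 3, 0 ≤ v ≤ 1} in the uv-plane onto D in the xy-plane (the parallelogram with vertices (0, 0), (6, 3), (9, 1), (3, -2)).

Compute the Jacobian determinant of (x, y) with respect to (u, v):

    ∂(x,y)/∂(u,v) = | 2  3 | = (2)(-2) - (3)(1) = -7.
                   | 1  -2 |

Its absolute value is |J| = 7 (the area scaling factor).

Substituting x = 2u + 3v, y = u - 2v into the integrand,

    12x + 12y → 36u + 12v,

so the integral becomes

    ∬_R (36u + 12v) · |J| du dv = ∫_0^3 ∫_0^1 (252u + 84v) dv du.

Inner (v): 252u + 42.
Outer (u): 1260.

Therefore ∬_D (12x + 12y) dx dy = 1260.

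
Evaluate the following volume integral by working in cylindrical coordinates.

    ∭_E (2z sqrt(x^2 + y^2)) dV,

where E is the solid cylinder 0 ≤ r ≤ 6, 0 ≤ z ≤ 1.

In cylindrical coordinates, x = r cos(θ), y = r sin(θ), z = z, and dV = r dr dθ dz.

The integrand becomes 2r z, so

    ∭_E (2z sqrt(x^2 + y^2)) dV = ∫_{0}^{2π} ∫_{0}^{6} ∫_{0}^{1} (2r z) · r dz dr dθ.

Inner (z): r^2.
Middle (r from 0 to 6): 72.
Outer (θ): 144π.

Therefore the triple integral equals 144π.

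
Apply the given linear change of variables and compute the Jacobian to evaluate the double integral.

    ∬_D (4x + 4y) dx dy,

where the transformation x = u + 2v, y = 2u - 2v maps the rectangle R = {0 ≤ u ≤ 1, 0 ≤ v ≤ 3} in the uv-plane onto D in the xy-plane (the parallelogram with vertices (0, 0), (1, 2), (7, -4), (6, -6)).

Compute the Jacobian determinant of (x, y) with respect to (u, v):

    ∂(x,y)/∂(u,v) = | 1  2 | = (1)(-2) - (2)(2) = -6.
                   | 2  -2 |

Its absolute value is |J| = 6 (the area scaling factor).

Substituting x = u + 2v, y = 2u - 2v into the integrand,

    4x + 4y → 12u,

so the integral becomes

    ∬_R (12u) · |J| du dv = ∫_0^1 ∫_0^3 (72u) dv du.

Inner (v): 216u.
Outer (u): 108.

Therefore ∬_D (4x + 4y) dx dy = 108.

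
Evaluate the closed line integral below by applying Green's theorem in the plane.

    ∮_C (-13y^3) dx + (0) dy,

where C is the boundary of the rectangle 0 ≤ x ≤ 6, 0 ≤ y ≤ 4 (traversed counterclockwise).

Green's theorem converts the closed line integral into a double integral over the enclosed region D:

    ∮_C P dx + Q dy = ∬_D (∂Q/∂x - ∂P/∂y) dA.

Here P = -13y^3, Q = 0, so

    ∂Q/∂x = 0,    ∂P/∂y = -39y^2,
    ∂Q/∂x - ∂P/∂y = 39y^2.

D is the region 0 ≤ x ≤ 6, 0 ≤ y ≤ 4. Evaluating the double integral:

    ∬_D (39y^2) dA = ∫_0^{6} ∫_0^{4} (39y^2) dy dx.

Inner (y from 0 to 4): 832.
Outer (x from 0 to 6): 4992.

Therefore ∮_C P dx + Q dy = 4992.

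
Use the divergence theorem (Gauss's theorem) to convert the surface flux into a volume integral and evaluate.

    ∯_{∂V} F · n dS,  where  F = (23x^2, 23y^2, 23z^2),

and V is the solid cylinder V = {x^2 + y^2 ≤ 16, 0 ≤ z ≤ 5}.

By the divergence theorem,

    ∯_{∂V} F · n dS = ∭_V (∇ · F) dV.

Compute the divergence:
    ∇ · F = ∂F_x/∂x + ∂F_y/∂y + ∂F_z/∂z = 46x + 46y + 46z.

In cylindrical coordinates, x = r cos(θ), y = r sin(θ), z = z, dV = r dr dθ dz, with 0 ≤ r ≤ 4, 0 ≤ θ ≤ 2π, 0 ≤ z ≤ 5.

The integrand, after substitution and multiplying by the volume element, becomes (46sqrt(2)r sin(θ + π/4) + 46z) · r, so

    ∭_V (∇·F) dV = ∫_0^{2π} ∫_0^{4} ∫_0^{5} (46sqrt(2)r sin(θ + π/4) + 46z) · r dz dr dθ.

Inner (z from 0 to 5): 115r (2sqrt(2)r sin(θ + π/4) + 5).
Middle (r from 0 to 4): 14720sqrt(2)sin(θ + π/4)/3 + 4600.
Outer (θ from 0 to 2π): 9200π.

Therefore ∯_{∂V} F · n dS = 9200π.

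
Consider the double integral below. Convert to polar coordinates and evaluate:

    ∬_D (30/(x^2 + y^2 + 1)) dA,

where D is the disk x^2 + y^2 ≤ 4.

The region D is 0 ≤ r ≤ 2, 0 ≤ θ ≤ 2π in polar coordinates, where x = r cos(θ), y = r sin(θ), and dA = r dr dθ.

Under the substitution, the integrand becomes 30/(r^2 + 1), so

    ∬_D (30/(x^2 + y^2 + 1)) dA = ∫_{0}^{2π} ∫_{0}^{2} (30/(r^2 + 1)) · r dr dθ.

Inner integral (in r): ∫_{0}^{2} (30/(r^2 + 1)) · r dr = log(30517578125).

Outer integral (in θ): ∫_{0}^{2π} (log(30517578125)) dθ = 30π log(5).

Therefore ∬_D (30/(x^2 + y^2 + 1)) dA = 30π log(5).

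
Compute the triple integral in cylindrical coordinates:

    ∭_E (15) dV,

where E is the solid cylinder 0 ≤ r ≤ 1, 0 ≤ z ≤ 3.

In cylindrical coordinates, x = r cos(θ), y = r sin(θ), z = z, and dV = r dr dθ dz.

The integrand becomes 15, so

    ∭_E (15) dV = ∫_{0}^{2π} ∫_{0}^{1} ∫_{0}^{3} (15) · r dz dr dθ.

Inner (z): 45r.
Middle (r from 0 to 1): 45/2.
Outer (θ): 45π.

Therefore the triple integral equals 45π.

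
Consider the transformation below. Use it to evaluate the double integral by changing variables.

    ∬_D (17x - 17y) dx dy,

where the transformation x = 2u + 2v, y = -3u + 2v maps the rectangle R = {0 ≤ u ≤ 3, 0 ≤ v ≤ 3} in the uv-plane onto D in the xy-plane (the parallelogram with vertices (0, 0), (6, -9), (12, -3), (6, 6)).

Compute the Jacobian determinant of (x, y) with respect to (u, v):

    ∂(x,y)/∂(u,v) = | 2  2 | = (2)(2) - (2)(-3) = 10.
                   | -3  2 |

Its absolute value is |J| = 10 (the area scaling factor).

Substituting x = 2u + 2v, y = -3u + 2v into the integrand,

    17x - 17y → 85u,

so the integral becomes

    ∬_R (85u) · |J| du dv = ∫_0^3 ∫_0^3 (850u) dv du.

Inner (v): 2550u.
Outer (u): 11475.

Therefore ∬_D (17x - 17y) dx dy = 11475.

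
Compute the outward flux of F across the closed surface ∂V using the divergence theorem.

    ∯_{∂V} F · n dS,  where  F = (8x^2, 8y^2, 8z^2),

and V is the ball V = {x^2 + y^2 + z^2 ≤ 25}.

By the divergence theorem,

    ∯_{∂V} F · n dS = ∭_V (∇ · F) dV.

Compute the divergence:
    ∇ · F = ∂F_x/∂x + ∂F_y/∂y + ∂F_z/∂z = 16x + 16y + 16z.

In spherical coordinates, x = ρ sin(φ) cos(θ), y = ρ sin(φ) sin(θ), z = ρ cos(φ), dV = ρ^2 sin(φ) dρ dφ dθ, with 0 ≤ ρ ≤ 5, 0 ≤ φ ≤ π, 0 ≤ θ ≤ 2π.

The integrand, after substitution and multiplying by the volume element, becomes (16ρ (sqrt(2)sin(φ)sin(θ + π/4) + cos(φ))) · ρ^2 sin(φ), so

    ∭_V (∇·F) dV = ∫_0^{2π} ∫_0^{π} ∫_0^{5} (16ρ (sqrt(2)sin(φ)sin(θ + π/4) + cos(φ))) · ρ^2 sin(φ) dρ dφ dθ.

Inner (ρ from 0 to 5): 2500(sqrt(2)sin(φ)sin(θ + π/4) + cos(φ))sin(φ).
Middle (φ from 0 to π): 1250sqrt(2)π sin(θ + π/4).
Outer (θ from 0 to 2π): 0.

Therefore ∯_{∂V} F · n dS = 0.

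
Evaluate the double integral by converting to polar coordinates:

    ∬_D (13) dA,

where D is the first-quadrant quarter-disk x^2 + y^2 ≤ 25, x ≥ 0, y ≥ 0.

The region D is 0 ≤ r ≤ 5, 0 ≤ θ ≤ π/2 in polar coordinates, where x = r cos(θ), y = r sin(θ), and dA = r dr dθ.

Under the substitution, the integrand becomes 13, so

    ∬_D (13) dA = ∫_{0}^{π/2} ∫_{0}^{5} (13) · r dr dθ.

Inner integral (in r): ∫_{0}^{5} (13) · r dr = 325/2.

Outer integral (in θ): ∫_{0}^{π/2} (325/2) dθ = 325π/4.

Therefore ∬_D (13) dA = 325π/4.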